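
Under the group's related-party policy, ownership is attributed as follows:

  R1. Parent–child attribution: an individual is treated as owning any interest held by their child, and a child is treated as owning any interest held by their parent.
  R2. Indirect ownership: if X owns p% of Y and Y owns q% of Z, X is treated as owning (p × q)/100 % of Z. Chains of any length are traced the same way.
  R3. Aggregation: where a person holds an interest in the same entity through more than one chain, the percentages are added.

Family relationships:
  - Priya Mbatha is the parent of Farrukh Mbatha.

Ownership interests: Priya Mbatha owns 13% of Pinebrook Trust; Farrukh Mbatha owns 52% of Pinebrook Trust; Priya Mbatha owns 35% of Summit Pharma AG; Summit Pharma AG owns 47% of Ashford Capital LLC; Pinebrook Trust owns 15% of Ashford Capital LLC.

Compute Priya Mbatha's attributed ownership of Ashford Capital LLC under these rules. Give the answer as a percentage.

26.2%

By parent–child attribution (R1), Priya Mbatha is treated as also owning Farrukh Mbatha's interest in Pinebrook Trust, giving 13% + 52% = 65%.
Chain via Summit Pharma AG (R2): 35% × 47% = 16.45% of Ashford Capital LLC.
Chain via Pinebrook Trust (R2): 65% × 15% = 9.75% of Ashford Capital LLC.
Aggregating (R3): 16.45% + 9.75% = 26.2%.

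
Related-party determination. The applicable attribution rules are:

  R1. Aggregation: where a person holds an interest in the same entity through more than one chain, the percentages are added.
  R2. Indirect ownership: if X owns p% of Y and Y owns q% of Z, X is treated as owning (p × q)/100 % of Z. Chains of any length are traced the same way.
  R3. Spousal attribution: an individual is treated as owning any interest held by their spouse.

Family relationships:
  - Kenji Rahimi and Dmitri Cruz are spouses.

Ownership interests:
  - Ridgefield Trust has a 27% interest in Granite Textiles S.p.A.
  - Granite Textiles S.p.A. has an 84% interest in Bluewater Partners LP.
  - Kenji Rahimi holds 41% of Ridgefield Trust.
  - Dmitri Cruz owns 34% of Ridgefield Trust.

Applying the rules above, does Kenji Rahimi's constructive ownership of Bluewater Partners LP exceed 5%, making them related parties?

Yes

By spousal attribution (R3), Kenji Rahimi is treated as also owning Dmitri Cruz's interest in Ridgefield Trust, giving 41% + 34% = 75%.
Chain via Ridgefield Trust → Granite Textiles S.p.A. (R2): 75% × 27% × 84% = 17.01% of Bluewater Partners LP.
17.01% exceeds the 5% threshold, so Kenji is a related party to Bluewater Partners LP.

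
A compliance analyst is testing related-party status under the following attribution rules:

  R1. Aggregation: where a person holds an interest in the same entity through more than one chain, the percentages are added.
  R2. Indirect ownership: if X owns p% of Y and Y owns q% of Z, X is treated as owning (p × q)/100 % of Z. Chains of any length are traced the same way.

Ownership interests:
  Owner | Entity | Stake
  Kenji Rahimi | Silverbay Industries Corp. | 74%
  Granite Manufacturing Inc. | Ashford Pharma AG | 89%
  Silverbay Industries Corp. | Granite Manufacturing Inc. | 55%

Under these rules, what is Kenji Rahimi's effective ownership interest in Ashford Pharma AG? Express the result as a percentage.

36.223%

Chain via Silverbay Industries Corp. → Granite Manufacturing Inc. (R2): 74% × 55% × 89% = 36.223% of Ashford Pharma AG.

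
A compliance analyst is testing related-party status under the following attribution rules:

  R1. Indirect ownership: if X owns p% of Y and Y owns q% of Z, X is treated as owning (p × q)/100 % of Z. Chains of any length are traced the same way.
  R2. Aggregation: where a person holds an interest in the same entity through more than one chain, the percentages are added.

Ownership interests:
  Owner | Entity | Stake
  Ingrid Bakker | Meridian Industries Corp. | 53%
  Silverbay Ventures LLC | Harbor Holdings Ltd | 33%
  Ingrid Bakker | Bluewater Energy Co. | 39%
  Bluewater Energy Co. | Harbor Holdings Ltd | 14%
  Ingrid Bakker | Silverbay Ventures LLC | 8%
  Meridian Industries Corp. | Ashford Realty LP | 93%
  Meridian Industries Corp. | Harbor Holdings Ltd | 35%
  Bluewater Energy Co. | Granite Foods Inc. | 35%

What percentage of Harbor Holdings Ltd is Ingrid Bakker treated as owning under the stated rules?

Chain via Bluewater Energy Co. (R1): 39% × 14% = 5.46% of Harbor Holdings Ltd.
Chain via Meridian Industries Corp. (R1): 53% × 35% = 18.55% of Harbor Holdings Ltd.
Chain via Silverbay Ventures LLC (R1): 8% × 33% = 2.64% of Harbor Holdings Ltd.
Aggregating (R2): 5.46% + 18.55% + 2.64% = 26.65%.

26.65%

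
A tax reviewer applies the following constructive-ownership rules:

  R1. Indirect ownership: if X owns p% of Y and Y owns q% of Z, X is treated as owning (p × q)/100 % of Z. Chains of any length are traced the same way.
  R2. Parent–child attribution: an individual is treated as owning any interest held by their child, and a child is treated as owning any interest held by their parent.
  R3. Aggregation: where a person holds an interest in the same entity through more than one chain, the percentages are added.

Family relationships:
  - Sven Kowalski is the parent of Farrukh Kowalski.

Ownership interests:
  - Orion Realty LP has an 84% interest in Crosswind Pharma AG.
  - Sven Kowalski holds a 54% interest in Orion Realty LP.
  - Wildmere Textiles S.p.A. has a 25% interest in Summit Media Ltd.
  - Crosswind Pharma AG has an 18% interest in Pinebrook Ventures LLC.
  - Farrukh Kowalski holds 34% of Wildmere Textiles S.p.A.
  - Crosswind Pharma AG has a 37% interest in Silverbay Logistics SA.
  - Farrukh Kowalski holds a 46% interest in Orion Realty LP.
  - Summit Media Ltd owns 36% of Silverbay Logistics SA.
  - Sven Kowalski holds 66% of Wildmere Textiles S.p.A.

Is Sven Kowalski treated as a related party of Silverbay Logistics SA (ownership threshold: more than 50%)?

By parent–child attribution (R2), Sven Kowalski is treated as also owning Farrukh Kowalski's interest in Wildmere Textiles S.p.A, giving 66% + 34% = 100%.
By parent–child attribution (R2), Sven Kowalski is treated as also owning Farrukh Kowalski's interest in Orion Realty LP, giving 54% + 46% = 100%.
Chain via Wildmere Textiles S.p.A. → Summit Media Ltd (R1): 100% × 25% × 36% = 9% of Silverbay Logistics SA.
Chain via Orion Realty LP → Crosswind Pharma AG (R1): 100% × 84% × 37% = 31.08% of Silverbay Logistics SA.
Aggregating (R3): 9% + 31.08% = 40.08%.
40.08% does not exceed the 50% threshold, so Sven is not a related party to Silverbay Logistics SA.

No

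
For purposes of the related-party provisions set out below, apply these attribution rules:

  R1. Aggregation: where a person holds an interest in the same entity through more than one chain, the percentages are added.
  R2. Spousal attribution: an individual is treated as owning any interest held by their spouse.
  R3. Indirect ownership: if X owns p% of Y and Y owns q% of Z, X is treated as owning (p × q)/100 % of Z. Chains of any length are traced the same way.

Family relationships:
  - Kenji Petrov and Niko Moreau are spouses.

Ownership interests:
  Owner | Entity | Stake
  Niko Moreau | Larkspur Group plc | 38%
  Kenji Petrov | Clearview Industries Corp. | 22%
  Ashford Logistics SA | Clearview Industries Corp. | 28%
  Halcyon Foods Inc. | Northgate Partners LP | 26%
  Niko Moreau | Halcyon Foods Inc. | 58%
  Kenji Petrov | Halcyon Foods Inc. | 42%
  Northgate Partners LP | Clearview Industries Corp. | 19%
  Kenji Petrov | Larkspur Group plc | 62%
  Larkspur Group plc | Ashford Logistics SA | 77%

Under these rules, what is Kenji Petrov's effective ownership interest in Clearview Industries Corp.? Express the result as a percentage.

By spousal attribution (R2), Kenji Petrov is treated as also owning Niko Moreau's interest in Larkspur Group plc, giving 62% + 38% = 100%.
By spousal attribution (R2), Kenji Petrov is treated as also owning Niko Moreau's interest in Halcyon Foods Inc, giving 42% + 58% = 100%.
Chain via Larkspur Group plc → Ashford Logistics SA (R3): 100% × 77% × 28% = 21.56% of Clearview Industries Corp.
Chain via Halcyon Foods Inc. → Northgate Partners LP (R3): 100% × 26% × 19% = 4.94% of Clearview Industries Corp.
Direct interest in Clearview Industries Corp: 22%.
Aggregating (R1): 21.56% + 4.94% + 22% = 48.5%.

48.5%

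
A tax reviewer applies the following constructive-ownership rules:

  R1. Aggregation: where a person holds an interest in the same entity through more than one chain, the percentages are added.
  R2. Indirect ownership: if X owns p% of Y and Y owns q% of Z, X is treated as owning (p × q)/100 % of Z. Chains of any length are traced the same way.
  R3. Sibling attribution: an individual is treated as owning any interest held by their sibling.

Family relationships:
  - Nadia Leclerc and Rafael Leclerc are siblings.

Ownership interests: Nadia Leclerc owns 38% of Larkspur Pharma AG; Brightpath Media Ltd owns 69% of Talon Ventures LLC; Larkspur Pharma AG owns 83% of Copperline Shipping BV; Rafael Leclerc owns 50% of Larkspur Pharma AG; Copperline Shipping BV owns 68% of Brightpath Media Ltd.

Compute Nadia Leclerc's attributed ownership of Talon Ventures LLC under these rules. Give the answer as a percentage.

34.270368%

By sibling attribution (R3), Nadia Leclerc is treated as also owning Rafael Leclerc's interest in Larkspur Pharma AG, giving 38% + 50% = 88%.
Chain via Larkspur Pharma AG → Copperline Shipping BV → Brightpath Media Ltd (R2): 88% × 83% × 68% × 69% = 34.270368% of Talon Ventures LLC.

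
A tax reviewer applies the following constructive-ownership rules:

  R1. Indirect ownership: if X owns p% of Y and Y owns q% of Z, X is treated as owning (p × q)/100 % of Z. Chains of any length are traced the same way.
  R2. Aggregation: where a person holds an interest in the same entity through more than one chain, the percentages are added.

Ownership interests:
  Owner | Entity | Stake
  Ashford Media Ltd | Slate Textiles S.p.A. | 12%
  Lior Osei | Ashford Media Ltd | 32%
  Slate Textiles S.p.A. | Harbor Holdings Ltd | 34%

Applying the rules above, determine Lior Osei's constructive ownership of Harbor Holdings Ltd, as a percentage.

1.3056%

Chain via Ashford Media Ltd → Slate Textiles S.p.A. (R1): 32% × 12% × 34% = 1.3056% of Harbor Holdings Ltd.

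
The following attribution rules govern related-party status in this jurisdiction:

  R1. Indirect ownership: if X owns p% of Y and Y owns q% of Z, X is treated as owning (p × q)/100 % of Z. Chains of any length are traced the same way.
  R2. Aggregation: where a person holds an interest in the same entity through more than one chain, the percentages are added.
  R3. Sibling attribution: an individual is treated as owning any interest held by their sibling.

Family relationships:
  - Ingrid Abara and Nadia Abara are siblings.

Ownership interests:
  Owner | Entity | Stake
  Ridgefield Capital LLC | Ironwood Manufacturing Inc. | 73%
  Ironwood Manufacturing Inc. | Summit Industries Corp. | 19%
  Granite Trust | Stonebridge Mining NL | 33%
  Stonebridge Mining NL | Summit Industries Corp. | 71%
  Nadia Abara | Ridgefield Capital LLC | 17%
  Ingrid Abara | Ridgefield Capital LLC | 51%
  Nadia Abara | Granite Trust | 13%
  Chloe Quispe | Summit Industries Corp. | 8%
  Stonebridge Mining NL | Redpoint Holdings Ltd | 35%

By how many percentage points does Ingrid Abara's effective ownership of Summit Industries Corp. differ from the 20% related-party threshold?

7.5225

By sibling attribution (R3), Ingrid Abara is treated as also owning Nadia Abara's interest in Ridgefield Capital LLC, giving 51% + 17% = 68%.
By sibling attribution (R3), Ingrid Abara is treated as owning Nadia Abara's 13% interest in Granite Trust.
Chain via Ridgefield Capital LLC → Ironwood Manufacturing Inc. (R1): 68% × 73% × 19% = 9.4316% of Summit Industries Corp.
Chain via Granite Trust → Stonebridge Mining NL (R1): 13% × 33% × 71% = 3.0459% of Summit Industries Corp.
Aggregating (R2): 9.4316% + 3.0459% = 12.4775%.
12.4775% falls short of the 20% threshold by 7.5225 percentage points.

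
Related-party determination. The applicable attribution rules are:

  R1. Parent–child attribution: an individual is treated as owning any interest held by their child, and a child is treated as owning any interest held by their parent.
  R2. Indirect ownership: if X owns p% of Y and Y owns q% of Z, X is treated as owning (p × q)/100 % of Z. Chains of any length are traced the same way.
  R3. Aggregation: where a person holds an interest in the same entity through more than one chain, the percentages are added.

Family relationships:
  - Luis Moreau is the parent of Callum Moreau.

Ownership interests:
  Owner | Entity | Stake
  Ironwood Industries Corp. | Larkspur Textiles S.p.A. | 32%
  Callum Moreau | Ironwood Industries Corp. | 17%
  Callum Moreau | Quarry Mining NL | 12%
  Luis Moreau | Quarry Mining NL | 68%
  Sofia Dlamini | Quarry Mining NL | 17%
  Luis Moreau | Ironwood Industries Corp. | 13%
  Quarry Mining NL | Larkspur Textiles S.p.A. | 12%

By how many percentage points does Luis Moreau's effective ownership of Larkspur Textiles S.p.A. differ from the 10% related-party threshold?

By parent–child attribution (R1), Luis Moreau is treated as also owning Callum Moreau's interest in Ironwood Industries Corp, giving 13% + 17% = 30%.
By parent–child attribution (R1), Luis Moreau is treated as also owning Callum Moreau's interest in Quarry Mining NL, giving 68% + 12% = 80%.
Chain via Ironwood Industries Corp. (R2): 30% × 32% = 9.6% of Larkspur Textiles S.p.A.
Chain via Quarry Mining NL (R2): 80% × 12% = 9.6% of Larkspur Textiles S.p.A.
Aggregating (R3): 9.6% + 9.6% = 19.2%.
19.2% exceeds the 10% threshold by 9.2 percentage points.

9.2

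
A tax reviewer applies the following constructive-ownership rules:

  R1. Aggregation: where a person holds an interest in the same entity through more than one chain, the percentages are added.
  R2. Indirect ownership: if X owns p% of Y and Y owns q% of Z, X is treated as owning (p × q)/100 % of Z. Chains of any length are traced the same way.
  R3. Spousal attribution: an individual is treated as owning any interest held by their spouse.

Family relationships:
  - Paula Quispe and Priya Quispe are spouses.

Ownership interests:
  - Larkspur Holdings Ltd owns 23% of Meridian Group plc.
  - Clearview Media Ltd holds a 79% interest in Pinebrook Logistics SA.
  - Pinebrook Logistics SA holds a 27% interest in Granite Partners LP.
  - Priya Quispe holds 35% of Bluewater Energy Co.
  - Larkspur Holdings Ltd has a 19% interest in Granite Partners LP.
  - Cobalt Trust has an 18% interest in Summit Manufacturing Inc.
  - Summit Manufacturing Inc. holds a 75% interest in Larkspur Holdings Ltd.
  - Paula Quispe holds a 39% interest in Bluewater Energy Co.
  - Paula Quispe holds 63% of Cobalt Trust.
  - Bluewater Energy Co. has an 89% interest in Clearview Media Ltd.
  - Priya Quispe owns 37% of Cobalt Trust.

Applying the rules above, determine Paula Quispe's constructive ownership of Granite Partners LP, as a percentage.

16.612938%

By spousal attribution (R3), Paula Quispe is treated as also owning Priya Quispe's interest in Cobalt Trust, giving 63% + 37% = 100%.
By spousal attribution (R3), Paula Quispe is treated as also owning Priya Quispe's interest in Bluewater Energy Co, giving 39% + 35% = 74%.
Chain via Cobalt Trust → Summit Manufacturing Inc. → Larkspur Holdings Ltd (R2): 100% × 18% × 75% × 19% = 2.565% of Granite Partners LP.
Chain via Bluewater Energy Co. → Clearview Media Ltd → Pinebrook Logistics SA (R2): 74% × 89% × 79% × 27% = 14.047938% of Granite Partners LP.
Aggregating (R1): 2.565% + 14.047938% = 16.612938%.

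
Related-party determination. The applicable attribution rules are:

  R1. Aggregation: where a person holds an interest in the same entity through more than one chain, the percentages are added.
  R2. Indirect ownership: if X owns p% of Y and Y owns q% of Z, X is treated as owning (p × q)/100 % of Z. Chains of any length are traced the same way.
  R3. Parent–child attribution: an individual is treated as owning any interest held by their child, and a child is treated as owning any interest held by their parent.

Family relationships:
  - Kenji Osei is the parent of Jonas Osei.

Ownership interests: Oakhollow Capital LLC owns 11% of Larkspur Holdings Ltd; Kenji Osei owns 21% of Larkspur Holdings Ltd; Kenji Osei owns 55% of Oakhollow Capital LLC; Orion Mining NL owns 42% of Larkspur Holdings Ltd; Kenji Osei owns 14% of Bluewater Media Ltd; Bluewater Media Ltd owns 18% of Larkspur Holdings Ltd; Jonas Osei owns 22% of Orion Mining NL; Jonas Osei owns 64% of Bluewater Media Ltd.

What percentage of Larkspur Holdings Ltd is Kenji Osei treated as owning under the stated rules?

50.33%

By parent–child attribution (R3), Kenji Osei is treated as also owning Jonas Osei's interest in Bluewater Media Ltd, giving 14% + 64% = 78%.
By parent–child attribution (R3), Kenji Osei is treated as owning Jonas Osei's 22% interest in Orion Mining NL.
Chain via Bluewater Media Ltd (R2): 78% × 18% = 14.04% of Larkspur Holdings Ltd.
Chain via Oakhollow Capital LLC (R2): 55% × 11% = 6.05% of Larkspur Holdings Ltd.
Direct interest in Larkspur Holdings Ltd: 21%.
Chain via Orion Mining NL (R2): 22% × 42% = 9.24% of Larkspur Holdings Ltd.
Aggregating (R1): 14.04% + 6.05% + 21% + 9.24% = 50.33%.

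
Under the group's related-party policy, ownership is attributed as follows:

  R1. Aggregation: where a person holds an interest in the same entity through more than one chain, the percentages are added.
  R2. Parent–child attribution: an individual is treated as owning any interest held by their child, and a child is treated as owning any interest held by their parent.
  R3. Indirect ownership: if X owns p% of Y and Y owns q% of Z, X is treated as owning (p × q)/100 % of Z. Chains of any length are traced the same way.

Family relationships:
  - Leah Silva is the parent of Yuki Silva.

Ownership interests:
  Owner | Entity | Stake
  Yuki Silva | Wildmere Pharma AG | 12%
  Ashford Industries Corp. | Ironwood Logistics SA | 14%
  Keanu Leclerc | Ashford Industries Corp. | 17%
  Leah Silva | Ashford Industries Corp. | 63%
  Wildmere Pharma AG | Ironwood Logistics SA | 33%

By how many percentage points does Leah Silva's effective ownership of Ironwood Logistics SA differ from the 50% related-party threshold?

37.22

By parent–child attribution (R2), Leah Silva is treated as owning Yuki Silva's 12% interest in Wildmere Pharma AG.
Chain via Ashford Industries Corp. (R3): 63% × 14% = 8.82% of Ironwood Logistics SA.
Chain via Wildmere Pharma AG (R3): 12% × 33% = 3.96% of Ironwood Logistics SA.
Aggregating (R1): 8.82% + 3.96% = 12.78%.
12.78% falls short of the 50% threshold by 37.22 percentage points.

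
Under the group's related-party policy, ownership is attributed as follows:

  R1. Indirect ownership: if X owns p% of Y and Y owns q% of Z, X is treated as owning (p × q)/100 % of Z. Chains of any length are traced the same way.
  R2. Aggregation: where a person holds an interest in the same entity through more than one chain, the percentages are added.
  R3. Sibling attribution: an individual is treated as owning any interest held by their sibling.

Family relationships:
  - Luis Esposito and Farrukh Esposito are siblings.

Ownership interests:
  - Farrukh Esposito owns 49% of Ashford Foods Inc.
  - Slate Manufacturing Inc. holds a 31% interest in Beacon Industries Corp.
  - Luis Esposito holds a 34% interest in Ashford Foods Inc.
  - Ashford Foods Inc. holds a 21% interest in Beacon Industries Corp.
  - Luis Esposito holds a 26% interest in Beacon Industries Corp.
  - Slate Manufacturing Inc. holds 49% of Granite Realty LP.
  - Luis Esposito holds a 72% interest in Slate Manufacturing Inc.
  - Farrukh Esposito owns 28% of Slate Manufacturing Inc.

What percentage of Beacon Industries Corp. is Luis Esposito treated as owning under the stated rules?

By sibling attribution (R3), Luis Esposito is treated as also owning Farrukh Esposito's interest in Ashford Foods Inc, giving 34% + 49% = 83%.
By sibling attribution (R3), Luis Esposito is treated as also owning Farrukh Esposito's interest in Slate Manufacturing Inc, giving 72% + 28% = 100%.
Chain via Ashford Foods Inc. (R1): 83% × 21% = 17.43% of Beacon Industries Corp.
Chain via Slate Manufacturing Inc. (R1): 100% × 31% = 31% of Beacon Industries Corp.
Direct interest in Beacon Industries Corp: 26%.
Aggregating (R2): 17.43% + 31% + 26% = 74.43%.

74.43%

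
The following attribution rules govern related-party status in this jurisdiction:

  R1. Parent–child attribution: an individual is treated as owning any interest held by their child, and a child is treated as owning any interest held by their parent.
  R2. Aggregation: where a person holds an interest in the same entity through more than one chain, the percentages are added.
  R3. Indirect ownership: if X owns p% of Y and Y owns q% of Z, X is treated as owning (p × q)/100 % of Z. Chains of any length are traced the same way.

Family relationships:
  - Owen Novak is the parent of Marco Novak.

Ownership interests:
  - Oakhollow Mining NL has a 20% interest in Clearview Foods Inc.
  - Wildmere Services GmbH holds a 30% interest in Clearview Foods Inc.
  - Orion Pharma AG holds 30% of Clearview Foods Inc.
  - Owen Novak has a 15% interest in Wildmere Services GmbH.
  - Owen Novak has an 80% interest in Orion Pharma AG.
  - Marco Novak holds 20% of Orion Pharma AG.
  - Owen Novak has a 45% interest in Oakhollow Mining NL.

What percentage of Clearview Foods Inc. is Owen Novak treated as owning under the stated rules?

By parent–child attribution (R1), Owen Novak is treated as also owning Marco Novak's interest in Orion Pharma AG, giving 80% + 20% = 100%.
Chain via Wildmere Services GmbH (R3): 15% × 30% = 4.5% of Clearview Foods Inc.
Chain via Orion Pharma AG (R3): 100% × 30% = 30% of Clearview Foods Inc.
Chain via Oakhollow Mining NL (R3): 45% × 20% = 9% of Clearview Foods Inc.
Aggregating (R2): 4.5% + 30% + 9% = 43.5%.

43.5%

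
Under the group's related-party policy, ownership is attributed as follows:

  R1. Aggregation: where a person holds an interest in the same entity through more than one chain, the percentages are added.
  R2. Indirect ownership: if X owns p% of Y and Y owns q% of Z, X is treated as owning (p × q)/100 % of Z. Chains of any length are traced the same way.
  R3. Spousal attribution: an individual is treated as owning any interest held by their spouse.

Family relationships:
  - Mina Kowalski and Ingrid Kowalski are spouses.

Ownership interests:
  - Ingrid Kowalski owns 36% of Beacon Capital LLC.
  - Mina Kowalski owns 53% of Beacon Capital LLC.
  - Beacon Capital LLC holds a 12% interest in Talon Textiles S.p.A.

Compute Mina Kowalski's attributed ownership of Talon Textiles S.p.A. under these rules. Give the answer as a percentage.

By spousal attribution (R3), Mina Kowalski is treated as also owning Ingrid Kowalski's interest in Beacon Capital LLC, giving 53% + 36% = 89%.
Chain via Beacon Capital LLC (R2): 89% × 12% = 10.68% of Talon Textiles S.p.A.

10.68%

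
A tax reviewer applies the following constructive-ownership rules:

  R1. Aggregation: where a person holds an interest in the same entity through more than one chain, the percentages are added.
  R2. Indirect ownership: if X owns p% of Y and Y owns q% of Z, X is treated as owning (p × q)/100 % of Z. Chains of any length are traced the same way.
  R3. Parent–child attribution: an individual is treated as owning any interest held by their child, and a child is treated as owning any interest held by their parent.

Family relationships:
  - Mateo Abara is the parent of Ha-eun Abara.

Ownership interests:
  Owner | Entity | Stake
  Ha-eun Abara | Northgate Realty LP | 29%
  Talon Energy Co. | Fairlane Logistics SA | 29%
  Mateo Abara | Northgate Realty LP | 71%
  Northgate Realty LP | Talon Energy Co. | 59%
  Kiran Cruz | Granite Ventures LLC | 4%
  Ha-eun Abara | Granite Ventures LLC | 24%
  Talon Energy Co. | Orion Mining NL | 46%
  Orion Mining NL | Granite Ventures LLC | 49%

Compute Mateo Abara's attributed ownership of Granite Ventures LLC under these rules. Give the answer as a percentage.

By parent–child attribution (R3), Mateo Abara is treated as also owning Ha-eun Abara's interest in Northgate Realty LP, giving 71% + 29% = 100%.
By parent–child attribution (R3), Mateo Abara is treated as owning Ha-eun Abara's 24% interest in Granite Ventures LLC.
Chain via Northgate Realty LP → Talon Energy Co. → Orion Mining NL (R2): 100% × 59% × 46% × 49% = 13.2986% of Granite Ventures LLC.
Direct interest in Granite Ventures LLC: 24%.
Aggregating (R1): 13.2986% + 24% = 37.2986%.

37.2986%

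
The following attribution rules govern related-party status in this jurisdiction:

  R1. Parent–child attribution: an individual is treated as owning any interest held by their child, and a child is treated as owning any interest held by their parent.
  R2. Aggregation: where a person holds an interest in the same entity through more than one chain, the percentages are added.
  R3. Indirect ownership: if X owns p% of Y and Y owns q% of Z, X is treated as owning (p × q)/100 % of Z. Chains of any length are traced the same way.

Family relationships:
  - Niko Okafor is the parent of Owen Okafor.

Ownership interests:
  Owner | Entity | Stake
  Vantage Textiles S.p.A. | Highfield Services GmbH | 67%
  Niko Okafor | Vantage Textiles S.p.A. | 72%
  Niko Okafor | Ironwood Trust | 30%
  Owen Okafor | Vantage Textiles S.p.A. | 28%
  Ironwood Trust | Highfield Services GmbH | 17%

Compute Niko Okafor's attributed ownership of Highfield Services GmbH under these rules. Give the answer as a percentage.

By parent–child attribution (R1), Niko Okafor is treated as also owning Owen Okafor's interest in Vantage Textiles S.p.A, giving 72% + 28% = 100%.
Chain via Ironwood Trust (R3): 30% × 17% = 5.1% of Highfield Services GmbH.
Chain via Vantage Textiles S.p.A. (R3): 100% × 67% = 67% of Highfield Services GmbH.
Aggregating (R2): 5.1% + 67% = 72.1%.

72.1%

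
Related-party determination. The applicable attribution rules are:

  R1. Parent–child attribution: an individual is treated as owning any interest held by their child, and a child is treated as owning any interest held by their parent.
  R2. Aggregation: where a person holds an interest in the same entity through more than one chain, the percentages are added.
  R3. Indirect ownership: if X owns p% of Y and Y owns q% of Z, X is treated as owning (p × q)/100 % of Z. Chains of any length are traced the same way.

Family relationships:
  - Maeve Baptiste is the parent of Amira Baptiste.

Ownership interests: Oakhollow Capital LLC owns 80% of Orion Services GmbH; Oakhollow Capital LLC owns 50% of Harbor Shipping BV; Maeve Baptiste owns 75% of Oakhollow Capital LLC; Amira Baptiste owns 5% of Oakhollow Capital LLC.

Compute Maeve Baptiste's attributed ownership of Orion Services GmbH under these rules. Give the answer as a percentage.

64%

By parent–child attribution (R1), Maeve Baptiste is treated as also owning Amira Baptiste's interest in Oakhollow Capital LLC, giving 75% + 5% = 80%.
Chain via Oakhollow Capital LLC (R3): 80% × 80% = 64% of Orion Services GmbH.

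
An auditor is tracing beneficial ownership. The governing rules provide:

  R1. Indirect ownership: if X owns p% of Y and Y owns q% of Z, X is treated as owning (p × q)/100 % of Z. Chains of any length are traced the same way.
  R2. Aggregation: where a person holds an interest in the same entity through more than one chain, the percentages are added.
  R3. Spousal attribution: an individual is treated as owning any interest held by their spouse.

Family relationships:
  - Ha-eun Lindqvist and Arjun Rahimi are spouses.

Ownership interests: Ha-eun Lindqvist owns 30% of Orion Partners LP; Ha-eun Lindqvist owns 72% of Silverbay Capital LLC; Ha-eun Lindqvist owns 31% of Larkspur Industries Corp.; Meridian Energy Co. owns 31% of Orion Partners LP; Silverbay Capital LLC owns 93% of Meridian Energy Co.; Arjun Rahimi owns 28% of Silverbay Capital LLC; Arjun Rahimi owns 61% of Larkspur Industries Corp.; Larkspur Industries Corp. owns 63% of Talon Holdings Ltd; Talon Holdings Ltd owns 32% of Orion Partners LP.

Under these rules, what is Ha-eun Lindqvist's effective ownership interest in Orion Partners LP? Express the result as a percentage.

By spousal attribution (R3), Ha-eun Lindqvist is treated as also owning Arjun Rahimi's interest in Silverbay Capital LLC, giving 72% + 28% = 100%.
By spousal attribution (R3), Ha-eun Lindqvist is treated as also owning Arjun Rahimi's interest in Larkspur Industries Corp, giving 31% + 61% = 92%.
Chain via Silverbay Capital LLC → Meridian Energy Co. (R1): 100% × 93% × 31% = 28.83% of Orion Partners LP.
Chain via Larkspur Industries Corp. → Talon Holdings Ltd (R1): 92% × 63% × 32% = 18.5472% of Orion Partners LP.
Direct interest in Orion Partners LP: 30%.
Aggregating (R2): 28.83% + 18.5472% + 30% = 77.3772%.

77.3772%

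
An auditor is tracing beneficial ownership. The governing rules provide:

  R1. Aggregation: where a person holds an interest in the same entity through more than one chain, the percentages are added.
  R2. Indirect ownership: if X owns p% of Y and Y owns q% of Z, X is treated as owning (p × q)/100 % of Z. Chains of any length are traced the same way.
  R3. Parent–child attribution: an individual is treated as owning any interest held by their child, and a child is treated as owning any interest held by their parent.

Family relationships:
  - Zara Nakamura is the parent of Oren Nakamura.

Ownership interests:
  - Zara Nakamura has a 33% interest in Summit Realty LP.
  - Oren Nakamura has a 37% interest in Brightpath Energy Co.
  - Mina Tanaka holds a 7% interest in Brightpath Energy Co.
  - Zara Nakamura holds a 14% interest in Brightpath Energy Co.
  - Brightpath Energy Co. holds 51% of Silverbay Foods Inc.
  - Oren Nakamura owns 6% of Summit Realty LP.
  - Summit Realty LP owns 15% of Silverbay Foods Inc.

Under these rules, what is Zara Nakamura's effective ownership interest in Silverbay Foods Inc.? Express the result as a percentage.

By parent–child attribution (R3), Zara Nakamura is treated as also owning Oren Nakamura's interest in Brightpath Energy Co, giving 14% + 37% = 51%.
By parent–child attribution (R3), Zara Nakamura is treated as also owning Oren Nakamura's interest in Summit Realty LP, giving 33% + 6% = 39%.
Chain via Brightpath Energy Co. (R2): 51% × 51% = 26.01% of Silverbay Foods Inc.
Chain via Summit Realty LP (R2): 39% × 15% = 5.85% of Silverbay Foods Inc.
Aggregating (R1): 26.01% + 5.85% = 31.86%.

31.86%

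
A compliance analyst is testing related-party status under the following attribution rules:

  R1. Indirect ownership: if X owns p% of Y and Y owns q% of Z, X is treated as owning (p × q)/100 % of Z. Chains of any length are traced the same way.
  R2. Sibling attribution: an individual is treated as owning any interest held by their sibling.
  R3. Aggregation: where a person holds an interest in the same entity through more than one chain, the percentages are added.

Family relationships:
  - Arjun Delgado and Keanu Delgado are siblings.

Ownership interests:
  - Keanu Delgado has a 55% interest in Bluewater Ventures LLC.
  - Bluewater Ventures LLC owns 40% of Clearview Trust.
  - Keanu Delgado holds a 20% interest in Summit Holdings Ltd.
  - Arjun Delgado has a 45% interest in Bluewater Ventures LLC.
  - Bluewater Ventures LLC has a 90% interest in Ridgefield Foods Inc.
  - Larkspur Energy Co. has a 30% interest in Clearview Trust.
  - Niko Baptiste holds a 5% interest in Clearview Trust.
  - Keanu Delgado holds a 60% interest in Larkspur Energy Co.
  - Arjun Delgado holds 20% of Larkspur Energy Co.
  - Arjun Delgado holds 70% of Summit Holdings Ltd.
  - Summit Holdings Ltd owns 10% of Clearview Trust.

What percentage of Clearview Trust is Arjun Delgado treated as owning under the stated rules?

By sibling attribution (R2), Arjun Delgado is treated as also owning Keanu Delgado's interest in Summit Holdings Ltd, giving 70% + 20% = 90%.
By sibling attribution (R2), Arjun Delgado is treated as also owning Keanu Delgado's interest in Larkspur Energy Co, giving 20% + 60% = 80%.
By sibling attribution (R2), Arjun Delgado is treated as also owning Keanu Delgado's interest in Bluewater Ventures LLC, giving 45% + 55% = 100%.
Chain via Summit Holdings Ltd (R1): 90% × 10% = 9% of Clearview Trust.
Chain via Larkspur Energy Co. (R1): 80% × 30% = 24% of Clearview Trust.
Chain via Bluewater Ventures LLC (R1): 100% × 40% = 40% of Clearview Trust.
Aggregating (R3): 9% + 24% + 40% = 73%.

73%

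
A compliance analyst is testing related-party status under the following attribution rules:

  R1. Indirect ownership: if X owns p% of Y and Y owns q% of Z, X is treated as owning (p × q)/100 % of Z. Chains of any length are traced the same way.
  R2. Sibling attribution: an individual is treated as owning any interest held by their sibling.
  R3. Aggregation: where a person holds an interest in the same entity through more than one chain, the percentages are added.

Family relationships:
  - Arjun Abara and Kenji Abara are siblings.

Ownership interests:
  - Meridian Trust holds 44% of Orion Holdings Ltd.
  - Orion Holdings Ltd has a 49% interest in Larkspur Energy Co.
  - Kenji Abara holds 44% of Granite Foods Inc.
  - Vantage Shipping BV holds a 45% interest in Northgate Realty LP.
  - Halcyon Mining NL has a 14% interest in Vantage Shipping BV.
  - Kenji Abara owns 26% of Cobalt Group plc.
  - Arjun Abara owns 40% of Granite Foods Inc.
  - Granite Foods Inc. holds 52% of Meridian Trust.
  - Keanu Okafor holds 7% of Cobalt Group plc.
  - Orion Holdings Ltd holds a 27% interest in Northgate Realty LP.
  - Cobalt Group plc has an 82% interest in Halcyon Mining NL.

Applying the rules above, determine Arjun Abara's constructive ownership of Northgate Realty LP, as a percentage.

By sibling attribution (R2), Arjun Abara is treated as also owning Kenji Abara's interest in Granite Foods Inc, giving 40% + 44% = 84%.
By sibling attribution (R2), Arjun Abara is treated as owning Kenji Abara's 26% interest in Cobalt Group plc.
Chain via Granite Foods Inc. → Meridian Trust → Orion Holdings Ltd (R1): 84% × 52% × 44% × 27% = 5.189184% of Northgate Realty LP.
Chain via Cobalt Group plc → Halcyon Mining NL → Vantage Shipping BV (R1): 26% × 82% × 14% × 45% = 1.34316% of Northgate Realty LP.
Aggregating (R3): 5.189184% + 1.34316% = 6.532344%.

6.532344%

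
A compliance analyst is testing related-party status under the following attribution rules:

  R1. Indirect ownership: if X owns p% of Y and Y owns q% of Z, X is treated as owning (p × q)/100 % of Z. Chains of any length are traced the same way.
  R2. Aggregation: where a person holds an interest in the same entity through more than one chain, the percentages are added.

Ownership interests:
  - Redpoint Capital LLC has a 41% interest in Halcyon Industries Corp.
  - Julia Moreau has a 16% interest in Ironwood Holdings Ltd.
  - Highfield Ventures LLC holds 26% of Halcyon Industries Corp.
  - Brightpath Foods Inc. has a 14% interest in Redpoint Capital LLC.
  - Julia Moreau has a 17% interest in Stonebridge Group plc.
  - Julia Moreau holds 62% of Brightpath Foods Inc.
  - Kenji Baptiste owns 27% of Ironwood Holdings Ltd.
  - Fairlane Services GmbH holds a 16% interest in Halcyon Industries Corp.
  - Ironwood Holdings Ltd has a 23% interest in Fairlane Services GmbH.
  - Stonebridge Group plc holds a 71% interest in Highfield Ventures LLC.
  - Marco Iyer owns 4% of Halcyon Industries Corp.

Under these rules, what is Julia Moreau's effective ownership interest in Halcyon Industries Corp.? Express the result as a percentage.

7.2858%

Chain via Brightpath Foods Inc. → Redpoint Capital LLC (R1): 62% × 14% × 41% = 3.5588% of Halcyon Industries Corp.
Chain via Stonebridge Group plc → Highfield Ventures LLC (R1): 17% × 71% × 26% = 3.1382% of Halcyon Industries Corp.
Chain via Ironwood Holdings Ltd → Fairlane Services GmbH (R1): 16% × 23% × 16% = 0.5888% of Halcyon Industries Corp.
Aggregating (R2): 3.5588% + 3.1382% + 0.5888% = 7.2858%.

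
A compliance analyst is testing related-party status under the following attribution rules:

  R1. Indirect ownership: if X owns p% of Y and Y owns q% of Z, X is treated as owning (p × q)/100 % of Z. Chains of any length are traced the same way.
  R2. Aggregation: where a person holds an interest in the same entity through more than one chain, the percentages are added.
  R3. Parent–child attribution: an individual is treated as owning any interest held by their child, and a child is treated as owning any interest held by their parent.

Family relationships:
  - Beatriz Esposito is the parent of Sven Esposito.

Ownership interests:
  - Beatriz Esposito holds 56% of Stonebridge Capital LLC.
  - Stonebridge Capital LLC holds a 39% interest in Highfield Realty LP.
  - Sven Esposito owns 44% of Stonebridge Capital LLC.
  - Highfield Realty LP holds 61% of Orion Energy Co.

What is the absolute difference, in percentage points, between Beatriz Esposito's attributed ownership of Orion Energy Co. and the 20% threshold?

3.79

By parent–child attribution (R3), Beatriz Esposito is treated as also owning Sven Esposito's interest in Stonebridge Capital LLC, giving 56% + 44% = 100%.
Chain via Stonebridge Capital LLC → Highfield Realty LP (R1): 100% × 39% × 61% = 23.79% of Orion Energy Co.
23.79% exceeds the 20% threshold by 3.79 percentage points.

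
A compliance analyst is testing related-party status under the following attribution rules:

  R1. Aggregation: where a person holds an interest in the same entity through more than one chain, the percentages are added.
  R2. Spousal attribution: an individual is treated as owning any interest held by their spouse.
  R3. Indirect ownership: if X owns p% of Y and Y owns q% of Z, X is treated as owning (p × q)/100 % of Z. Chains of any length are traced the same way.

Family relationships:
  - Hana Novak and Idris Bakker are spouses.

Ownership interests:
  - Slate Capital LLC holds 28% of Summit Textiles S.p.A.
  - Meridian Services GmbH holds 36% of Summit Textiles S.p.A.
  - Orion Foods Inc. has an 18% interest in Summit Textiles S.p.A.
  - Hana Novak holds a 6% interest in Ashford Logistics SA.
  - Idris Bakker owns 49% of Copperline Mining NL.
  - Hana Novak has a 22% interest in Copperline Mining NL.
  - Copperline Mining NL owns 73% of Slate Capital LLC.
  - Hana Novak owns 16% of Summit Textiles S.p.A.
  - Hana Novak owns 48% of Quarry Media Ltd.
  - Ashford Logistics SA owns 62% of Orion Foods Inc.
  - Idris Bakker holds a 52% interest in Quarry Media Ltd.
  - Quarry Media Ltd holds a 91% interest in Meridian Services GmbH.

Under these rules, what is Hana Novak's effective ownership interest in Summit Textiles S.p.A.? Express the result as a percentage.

By spousal attribution (R2), Hana Novak is treated as also owning Idris Bakker's interest in Quarry Media Ltd, giving 48% + 52% = 100%.
By spousal attribution (R2), Hana Novak is treated as also owning Idris Bakker's interest in Copperline Mining NL, giving 22% + 49% = 71%.
Chain via Quarry Media Ltd → Meridian Services GmbH (R3): 100% × 91% × 36% = 32.76% of Summit Textiles S.p.A.
Chain via Ashford Logistics SA → Orion Foods Inc. (R3): 6% × 62% × 18% = 0.6696% of Summit Textiles S.p.A.
Chain via Copperline Mining NL → Slate Capital LLC (R3): 71% × 73% × 28% = 14.5124% of Summit Textiles S.p.A.
Direct interest in Summit Textiles S.p.A: 16%.
Aggregating (R1): 32.76% + 0.6696% + 14.5124% + 16% = 63.942%.

63.942%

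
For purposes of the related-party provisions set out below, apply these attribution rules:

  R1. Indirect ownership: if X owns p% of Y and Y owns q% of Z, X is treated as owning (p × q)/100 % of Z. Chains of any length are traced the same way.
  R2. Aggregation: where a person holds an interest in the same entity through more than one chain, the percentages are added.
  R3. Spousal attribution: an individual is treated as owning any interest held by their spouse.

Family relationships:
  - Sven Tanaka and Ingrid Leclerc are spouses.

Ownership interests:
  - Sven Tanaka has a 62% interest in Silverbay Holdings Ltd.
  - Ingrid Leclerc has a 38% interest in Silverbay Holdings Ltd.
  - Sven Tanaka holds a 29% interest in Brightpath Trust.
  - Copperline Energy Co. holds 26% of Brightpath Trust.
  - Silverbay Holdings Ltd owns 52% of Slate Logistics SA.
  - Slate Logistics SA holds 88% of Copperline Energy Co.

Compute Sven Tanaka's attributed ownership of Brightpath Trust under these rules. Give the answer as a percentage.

40.8976%

By spousal attribution (R3), Sven Tanaka is treated as also owning Ingrid Leclerc's interest in Silverbay Holdings Ltd, giving 62% + 38% = 100%.
Chain via Silverbay Holdings Ltd → Slate Logistics SA → Copperline Energy Co. (R1): 100% × 52% × 88% × 26% = 11.8976% of Brightpath Trust.
Direct interest in Brightpath Trust: 29%.
Aggregating (R2): 11.8976% + 29% = 40.8976%.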